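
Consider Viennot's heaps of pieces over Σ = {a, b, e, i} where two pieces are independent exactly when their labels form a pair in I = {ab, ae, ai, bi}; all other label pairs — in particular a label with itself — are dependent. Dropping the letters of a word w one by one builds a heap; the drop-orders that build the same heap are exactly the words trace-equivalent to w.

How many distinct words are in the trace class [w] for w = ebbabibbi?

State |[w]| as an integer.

piece 0:e — minimal
piece 1:b rests on {0:e}
piece 2:b rests on {1:b}
piece 3:a — minimal
piece 4:b rests on {2:b}
piece 5:i rests on {0:e}
piece 6:b rests on {4:b}
piece 7:b rests on {6:b}
piece 8:i rests on {5:i}
minimal pieces: {0:e, 3:a}
ways to finish when only these pieces remain (= sum over removing one remaining piece with nothing left below it):
  1 left: {3}→1  {7}→1  {8}→1
  2 left: {3,7}→2  {3,8}→2  {5,8}→1  {6,7}→1  {7,8}→2
  3 left: {3,5,8}→3  {3,6,7}→3  {3,7,8}→6  {4,6,7}→1  {5,7,8}→3  {6,7,8}→3
  4 left: {2,4,6,7}→1  {3,4,6,7}→4  {3,5,7,8}→12  {3,6,7,8}→12  {4,6,7,8}→4  {5,6,7,8}→6
  5 left: {1,2,4,6,7}→1  {2,3,4,6,7}→5  {2,4,6,7,8}→5  {3,4,6,7,8}→20  {3,5,6,7,8}→30  {4,5,6,7,8}→10
  6 left: {1,2,3,4,6,7}→6  {1,2,4,6,7,8}→6  {2,3,4,6,7,8}→30  {2,4,5,6,7,8}→15  {3,4,5,6,7,8}→60
  7 left: {1,2,3,4,6,7,8}→42  {1,2,4,5,6,7,8}→21  {2,3,4,5,6,7,8}→105
  placing 0:e first → 168 extensions
  placing 3:a first → 21 extensions
total linear extensions = 189

189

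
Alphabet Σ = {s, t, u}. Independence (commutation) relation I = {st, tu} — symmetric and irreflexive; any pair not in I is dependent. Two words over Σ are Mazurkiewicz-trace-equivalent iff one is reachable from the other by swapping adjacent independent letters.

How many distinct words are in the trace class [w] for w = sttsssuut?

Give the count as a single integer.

84

piece 0:s — minimal
piece 1:t — minimal
piece 2:t rests on {1:t}
piece 3:s rests on {0:s}
piece 4:s rests on {3:s}
piece 5:s rests on {4:s}
piece 6:u rests on {5:s}
piece 7:u rests on {6:u}
piece 8:t rests on {2:t}
minimal pieces: {0:s, 1:t}
ways to finish when only these pieces remain (= sum over removing one remaining piece with nothing left below it):
  1 left: {7}→1  {8}→1
  2 left: {2,8}→1  {6,7}→1  {7,8}→2
  3 left: {1,2,8}→1  {2,7,8}→3  {5,6,7}→1  {6,7,8}→3
  4 left: {1,2,7,8}→4  {2,6,7,8}→6  {4,5,6,7}→1  {5,6,7,8}→4
  5 left: {1,2,6,7,8}→10  {2,5,6,7,8}→10  {3,4,5,6,7}→1  {4,5,6,7,8}→5
  6 left: {0,3,4,5,6,7}→1  {1,2,5,6,7,8}→20  {2,4,5,6,7,8}→15  {3,4,5,6,7,8}→6
  7 left: {0,3,4,5,6,7,8}→7  {1,2,4,5,6,7,8}→35  {2,3,4,5,6,7,8}→21
  placing 0:s first → 56 extensions
  placing 1:t first → 28 extensions
total linear extensions = 84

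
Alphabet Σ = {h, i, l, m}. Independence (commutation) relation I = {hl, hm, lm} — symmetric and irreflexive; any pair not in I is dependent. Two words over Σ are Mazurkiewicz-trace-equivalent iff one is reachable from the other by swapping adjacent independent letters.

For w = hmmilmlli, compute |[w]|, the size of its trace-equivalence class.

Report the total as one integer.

#0=h has no predecessor
#1=m has no predecessor
#2=m depends on [1:m]
#3=i depends on [0:h, 2:m]
#4=l depends on [3:i]
#5=m depends on [3:i]
#6=l depends on [4:l]
#7=l depends on [6:l]
#8=i depends on [5:m, 7:l]
sources: [0:h, 1:m]
N(rest) = Σ N(rest − s) over sources s of rest; N(one piece) = 1:
  size 1 → [8]=1
  size 2 → [5,8]=1  [7,8]=1
  size 3 → [5,7,8]=2  [6,7,8]=1
  size 4 → [4,6,7,8]=1  [5,6,7,8]=3
  size 5 → [4,5,6,7,8]=4
  size 6 → [3,4,5,6,7,8]=4
  size 7 → [0,3,4,5,6,7,8]=4  [2,3,4,5,6,7,8]=4
  first=0(h) contributes 4
  first=1(m) contributes 8
|[w]| = 12

12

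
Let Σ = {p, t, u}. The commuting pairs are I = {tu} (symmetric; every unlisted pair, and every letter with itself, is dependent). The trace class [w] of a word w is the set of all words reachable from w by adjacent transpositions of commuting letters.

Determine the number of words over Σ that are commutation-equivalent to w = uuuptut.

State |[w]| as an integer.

3

0(u) covers ∅
1(u) covers 0:u
2(u) covers 1:u
3(p) covers 2:u
4(t) covers 3:p
5(u) covers 3:p
6(t) covers 4:t
floor of heap: 0:u
completions by unplaced set U, small U first (add the entries for U minus each lowest piece of U):
  |U|=1: {5}:1  {6}:1
  |U|=2: {4,6}:1  {5,6}:2
  |U|=3: {4,5,6}:3
  |U|=4: {3,4,5,6}:3
  |U|=5: {2,3,4,5,6}:3
  start at 0(u): 3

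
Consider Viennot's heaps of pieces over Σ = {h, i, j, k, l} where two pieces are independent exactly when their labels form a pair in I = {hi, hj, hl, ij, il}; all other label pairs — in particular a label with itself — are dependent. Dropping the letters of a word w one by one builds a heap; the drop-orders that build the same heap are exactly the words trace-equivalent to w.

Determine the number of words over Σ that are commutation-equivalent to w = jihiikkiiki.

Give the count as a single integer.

0(j) covers ∅
1(i) covers ∅
2(h) covers ∅
3(i) covers 1:i
4(i) covers 3:i
5(k) covers 0:j, 2:h, 4:i
6(k) covers 5:k
7(i) covers 6:k
8(i) covers 7:i
9(k) covers 8:i
10(i) covers 9:k
floor of heap: 0:j, 1:i, 2:h
completions by unplaced set U, small U first (add the entries for U minus each lowest piece of U):
  |U|=1: {10}:1
  |U|=2: {9,10}:1
  |U|=3: {8,9,10}:1
  |U|=4: {7,8,9,10}:1
  |U|=5: {6,7,8,9,10}:1
  |U|=6: {5,6,7,8,9,10}:1
  |U|=7: {0,5,6,7,8,9,10}:1  {2,5,6,7,8,9,10}:1  {4,5,6,7,8,9,10}:1
  |U|=8: {0,2,5,6,7,8,9,10}:2  {0,4,5,6,7,8,9,10}:2  {2,4,5,6,7,8,9,10}:2  {3,4,5,6,7,8,9,10}:1
  |U|=9: {0,2,4,5,6,7,8,9,10}:6  {0,3,4,5,6,7,8,9,10}:3  {1,3,4,5,6,7,8,9,10}:1  {2,3,4,5,6,7,8,9,10}:3
  start at 0(j): 4
  start at 1(i): 12
  start at 2(h): 4
sum over floor = 20

20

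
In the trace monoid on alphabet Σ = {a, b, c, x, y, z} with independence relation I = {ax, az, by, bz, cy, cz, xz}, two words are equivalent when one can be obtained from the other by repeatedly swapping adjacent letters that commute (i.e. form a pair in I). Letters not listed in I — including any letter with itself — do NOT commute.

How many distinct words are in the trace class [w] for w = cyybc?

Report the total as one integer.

10

#0=c has no predecessor
#1=y has no predecessor
#2=y depends on [1:y]
#3=b depends on [0:c]
#4=c depends on [3:b]
sources: [0:c, 1:y]
N(rest) = Σ N(rest − s) over sources s of rest; N(one piece) = 1:
  size 1 → [2]=1  [4]=1
  size 2 → [1,2]=1  [2,4]=2  [3,4]=1
  size 3 → [0,3,4]=1  [1,2,4]=3  [2,3,4]=3
  first=0(c) contributes 6
  first=1(y) contributes 4
|[w]| = 10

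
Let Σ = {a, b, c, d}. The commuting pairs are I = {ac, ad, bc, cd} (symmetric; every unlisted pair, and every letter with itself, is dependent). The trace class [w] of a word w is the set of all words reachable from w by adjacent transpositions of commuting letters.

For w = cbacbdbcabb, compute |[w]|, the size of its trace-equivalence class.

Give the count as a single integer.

piece 0:c — minimal
piece 1:b — minimal
piece 2:a rests on {1:b}
piece 3:c rests on {0:c}
piece 4:b rests on {2:a}
piece 5:d rests on {4:b}
piece 6:b rests on {5:d}
piece 7:c rests on {3:c}
piece 8:a rests on {6:b}
piece 9:b rests on {8:a}
piece 10:b rests on {9:b}
minimal pieces: {0:c, 1:b}
ways to finish when only these pieces remain (= sum over removing one remaining piece with nothing left below it):
  1 left: {7}→1  {10}→1
  2 left: {3,7}→1  {7,10}→2  {9,10}→1
  3 left: {0,3,7}→1  {3,7,10}→3  {7,9,10}→3  {8,9,10}→1
  4 left: {0,3,7,10}→4  {3,7,9,10}→6  {6,8,9,10}→1  {7,8,9,10}→4
  5 left: {0,3,7,9,10}→10  {3,7,8,9,10}→10  {5,6,8,9,10}→1  {6,7,8,9,10}→5
  6 left: {0,3,7,8,9,10}→20  {3,6,7,8,9,10}→15  {4,5,6,8,9,10}→1  {5,6,7,8,9,10}→6
  7 left: {0,3,6,7,8,9,10}→35  {2,4,5,6,8,9,10}→1  {3,5,6,7,8,9,10}→21  {4,5,6,7,8,9,10}→7
  8 left: {0,3,5,6,7,8,9,10}→56  {1,2,4,5,6,8,9,10}→1  {2,4,5,6,7,8,9,10}→8  {3,4,5,6,7,8,9,10}→28
  9 left: {0,3,4,5,6,7,8,9,10}→84  {1,2,4,5,6,7,8,9,10}→9  {2,3,4,5,6,7,8,9,10}→36
  placing 0:c first → 45 extensions
  placing 1:b first → 120 extensions
total linear extensions = 165

165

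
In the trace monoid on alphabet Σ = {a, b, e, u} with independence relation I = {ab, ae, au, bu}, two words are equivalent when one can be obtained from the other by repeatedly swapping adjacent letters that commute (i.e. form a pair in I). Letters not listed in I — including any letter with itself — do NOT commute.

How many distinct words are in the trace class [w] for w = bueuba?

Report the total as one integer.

#0=b has no predecessor
#1=u has no predecessor
#2=e depends on [0:b, 1:u]
#3=u depends on [2:e]
#4=b depends on [2:e]
#5=a has no predecessor
sources: [0:b, 1:u, 5:a]
N(rest) = Σ N(rest − s) over sources s of rest; N(one piece) = 1:
  size 1 → [3]=1  [4]=1  [5]=1
  size 2 → [3,4]=2  [3,5]=2  [4,5]=2
  size 3 → [2,3,4]=2  [3,4,5]=6
  size 4 → [0,2,3,4]=2  [1,2,3,4]=2  [2,3,4,5]=8
  first=0(b) contributes 10
  first=1(u) contributes 10
  first=5(a) contributes 4
|[w]| = 24

24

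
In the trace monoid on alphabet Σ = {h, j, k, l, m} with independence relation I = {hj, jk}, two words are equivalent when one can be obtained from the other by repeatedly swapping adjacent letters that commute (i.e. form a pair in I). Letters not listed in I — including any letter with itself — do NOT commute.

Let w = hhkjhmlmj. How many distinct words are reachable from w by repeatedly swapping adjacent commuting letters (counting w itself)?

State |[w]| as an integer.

5

piece 0:h — minimal
piece 1:h rests on {0:h}
piece 2:k rests on {1:h}
piece 3:j — minimal
piece 4:h rests on {2:k}
piece 5:m rests on {3:j, 4:h}
piece 6:l rests on {5:m}
piece 7:m rests on {6:l}
piece 8:j rests on {7:m}
minimal pieces: {0:h, 3:j}
ways to finish when only these pieces remain (= sum over removing one remaining piece with nothing left below it):
  1 left: {8}→1
  2 left: {7,8}→1
  3 left: {6,7,8}→1
  4 left: {5,6,7,8}→1
  5 left: {3,5,6,7,8}→1  {4,5,6,7,8}→1
  6 left: {2,4,5,6,7,8}→1  {3,4,5,6,7,8}→2
  7 left: {1,2,4,5,6,7,8}→1  {2,3,4,5,6,7,8}→3
  placing 0:h first → 4 extensions
  placing 3:j first → 1 extensions
total linear extensions = 5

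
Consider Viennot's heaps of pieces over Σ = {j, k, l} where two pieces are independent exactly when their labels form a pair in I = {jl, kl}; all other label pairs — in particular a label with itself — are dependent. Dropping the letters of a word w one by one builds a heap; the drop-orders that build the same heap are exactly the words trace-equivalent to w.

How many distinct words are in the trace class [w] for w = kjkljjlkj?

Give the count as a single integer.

36

0(k) covers ∅
1(j) covers 0:k
2(k) covers 1:j
3(l) covers ∅
4(j) covers 2:k
5(j) covers 4:j
6(l) covers 3:l
7(k) covers 5:j
8(j) covers 7:k
floor of heap: 0:k, 3:l
completions by unplaced set U, small U first (add the entries for U minus each lowest piece of U):
  |U|=1: {6}:1  {8}:1
  |U|=2: {3,6}:1  {6,8}:2  {7,8}:1
  |U|=3: {3,6,8}:3  {5,7,8}:1  {6,7,8}:3
  |U|=4: {3,6,7,8}:6  {4,5,7,8}:1  {5,6,7,8}:4
  |U|=5: {2,4,5,7,8}:1  {3,5,6,7,8}:10  {4,5,6,7,8}:5
  |U|=6: {1,2,4,5,7,8}:1  {2,4,5,6,7,8}:6  {3,4,5,6,7,8}:15
  |U|=7: {0,1,2,4,5,7,8}:1  {1,2,4,5,6,7,8}:7  {2,3,4,5,6,7,8}:21
  start at 0(k): 28
  start at 3(l): 8
sum over floor = 36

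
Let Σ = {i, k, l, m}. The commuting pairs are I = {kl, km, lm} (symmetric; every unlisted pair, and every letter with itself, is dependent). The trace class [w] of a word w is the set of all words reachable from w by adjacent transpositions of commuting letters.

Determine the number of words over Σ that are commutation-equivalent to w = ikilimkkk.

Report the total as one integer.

#0=i has no predecessor
#1=k depends on [0:i]
#2=i depends on [1:k]
#3=l depends on [2:i]
#4=i depends on [3:l]
#5=m depends on [4:i]
#6=k depends on [4:i]
#7=k depends on [6:k]
#8=k depends on [7:k]
sources: [0:i]
N(rest) = Σ N(rest − s) over sources s of rest; N(one piece) = 1:
  size 1 → [5]=1  [8]=1
  size 2 → [5,8]=2  [7,8]=1
  size 3 → [5,7,8]=3  [6,7,8]=1
  size 4 → [5,6,7,8]=4
  size 5 → [4,5,6,7,8]=4
  size 6 → [3,4,5,6,7,8]=4
  size 7 → [2,3,4,5,6,7,8]=4
  first=0(i) contributes 4

4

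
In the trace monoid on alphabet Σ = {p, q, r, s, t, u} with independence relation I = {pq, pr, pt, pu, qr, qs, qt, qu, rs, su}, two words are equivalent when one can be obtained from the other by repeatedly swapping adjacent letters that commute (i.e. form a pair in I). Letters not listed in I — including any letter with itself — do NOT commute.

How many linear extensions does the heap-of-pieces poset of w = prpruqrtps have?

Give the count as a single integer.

0(p) covers ∅
1(r) covers ∅
2(p) covers 0:p
3(r) covers 1:r
4(u) covers 3:r
5(q) covers ∅
6(r) covers 4:u
7(t) covers 6:r
8(p) covers 2:p
9(s) covers 7:t, 8:p
floor of heap: 0:p, 1:r, 5:q
completions by unplaced set U, small U first (add the entries for U minus each lowest piece of U):
  |U|=1: {5}:1  {9}:1
  |U|=2: {5,9}:2  {7,9}:1  {8,9}:1
  |U|=3: {2,8,9}:1  {5,7,9}:3  {5,8,9}:3  {6,7,9}:1  {7,8,9}:2
  |U|=4: {0,2,8,9}:1  {2,5,8,9}:4  {2,7,8,9}:3  {4,6,7,9}:1  {5,6,7,9}:4  {5,7,8,9}:8  {6,7,8,9}:3
  |U|=5: {0,2,5,8,9}:5  {0,2,7,8,9}:4  {2,5,7,8,9}:15  {2,6,7,8,9}:6  {3,4,6,7,9}:1  {4,5,6,7,9}:5  {4,6,7,8,9}:4  {5,6,7,8,9}:15
  |U|=6: {0,2,5,7,8,9}:24  {0,2,6,7,8,9}:10  {1,3,4,6,7,9}:1  {2,4,6,7,8,9}:10  {2,5,6,7,8,9}:36  {3,4,5,6,7,9}:6  {3,4,6,7,8,9}:5  {4,5,6,7,8,9}:24
  |U|=7: {0,2,4,6,7,8,9}:20  {0,2,5,6,7,8,9}:70  {1,3,4,5,6,7,9}:7  {1,3,4,6,7,8,9}:6  {2,3,4,6,7,8,9}:15  {2,4,5,6,7,8,9}:70  {3,4,5,6,7,8,9}:35
  |U|=8: {0,2,3,4,6,7,8,9}:35  {0,2,4,5,6,7,8,9}:160  {1,2,3,4,6,7,8,9}:21  {1,3,4,5,6,7,8,9}:48  {2,3,4,5,6,7,8,9}:120
  start at 0(p): 189
  start at 1(r): 315
  start at 5(q): 56
sum over floor = 560

560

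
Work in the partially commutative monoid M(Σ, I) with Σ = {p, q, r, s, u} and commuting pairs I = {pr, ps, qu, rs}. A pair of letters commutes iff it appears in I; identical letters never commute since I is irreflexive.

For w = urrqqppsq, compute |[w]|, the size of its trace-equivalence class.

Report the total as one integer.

3

0(u) covers ∅
1(r) covers 0:u
2(r) covers 1:r
3(q) covers 2:r
4(q) covers 3:q
5(p) covers 4:q
6(p) covers 5:p
7(s) covers 4:q
8(q) covers 6:p, 7:s
floor of heap: 0:u
completions by unplaced set U, small U first (add the entries for U minus each lowest piece of U):
  |U|=1: {8}:1
  |U|=2: {6,8}:1  {7,8}:1
  |U|=3: {5,6,8}:1  {6,7,8}:2
  |U|=4: {5,6,7,8}:3
  |U|=5: {4,5,6,7,8}:3
  |U|=6: {3,4,5,6,7,8}:3
  |U|=7: {2,3,4,5,6,7,8}:3
  start at 0(u): 3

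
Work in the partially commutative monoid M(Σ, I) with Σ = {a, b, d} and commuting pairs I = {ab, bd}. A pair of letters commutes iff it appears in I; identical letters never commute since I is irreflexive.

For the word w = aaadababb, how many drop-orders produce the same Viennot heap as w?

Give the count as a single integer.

84

piece 0:a — minimal
piece 1:a rests on {0:a}
piece 2:a rests on {1:a}
piece 3:d rests on {2:a}
piece 4:a rests on {3:d}
piece 5:b — minimal
piece 6:a rests on {4:a}
piece 7:b rests on {5:b}
piece 8:b rests on {7:b}
minimal pieces: {0:a, 5:b}
ways to finish when only these pieces remain (= sum over removing one remaining piece with nothing left below it):
  1 left: {6}→1  {8}→1
  2 left: {4,6}→1  {6,8}→2  {7,8}→1
  3 left: {3,4,6}→1  {4,6,8}→3  {5,7,8}→1  {6,7,8}→3
  4 left: {2,3,4,6}→1  {3,4,6,8}→4  {4,6,7,8}→6  {5,6,7,8}→4
  5 left: {1,2,3,4,6}→1  {2,3,4,6,8}→5  {3,4,6,7,8}→10  {4,5,6,7,8}→10
  6 left: {0,1,2,3,4,6}→1  {1,2,3,4,6,8}→6  {2,3,4,6,7,8}→15  {3,4,5,6,7,8}→20
  7 left: {0,1,2,3,4,6,8}→7  {1,2,3,4,6,7,8}→21  {2,3,4,5,6,7,8}→35
  placing 0:a first → 56 extensions
  placing 5:b first → 28 extensions
total linear extensions = 84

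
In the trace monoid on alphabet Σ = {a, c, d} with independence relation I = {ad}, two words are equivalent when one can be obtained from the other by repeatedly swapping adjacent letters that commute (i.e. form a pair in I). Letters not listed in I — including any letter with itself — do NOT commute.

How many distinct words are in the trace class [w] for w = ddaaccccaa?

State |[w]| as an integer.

0(d) covers ∅
1(d) covers 0:d
2(a) covers ∅
3(a) covers 2:a
4(c) covers 1:d, 3:a
5(c) covers 4:c
6(c) covers 5:c
7(c) covers 6:c
8(a) covers 7:c
9(a) covers 8:a
floor of heap: 0:d, 2:a
completions by unplaced set U, small U first (add the entries for U minus each lowest piece of U):
  |U|=1: {9}:1
  |U|=2: {8,9}:1
  |U|=3: {7,8,9}:1
  |U|=4: {6,7,8,9}:1
  |U|=5: {5,6,7,8,9}:1
  |U|=6: {4,5,6,7,8,9}:1
  |U|=7: {1,4,5,6,7,8,9}:1  {3,4,5,6,7,8,9}:1
  |U|=8: {0,1,4,5,6,7,8,9}:1  {1,3,4,5,6,7,8,9}:2  {2,3,4,5,6,7,8,9}:1
  start at 0(d): 3
  start at 2(a): 3
sum over floor = 6

6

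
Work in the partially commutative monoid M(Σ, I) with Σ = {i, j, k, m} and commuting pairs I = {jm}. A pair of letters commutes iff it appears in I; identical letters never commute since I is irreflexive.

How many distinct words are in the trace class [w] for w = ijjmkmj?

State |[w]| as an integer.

#0=i has no predecessor
#1=j depends on [0:i]
#2=j depends on [1:j]
#3=m depends on [0:i]
#4=k depends on [2:j, 3:m]
#5=m depends on [4:k]
#6=j depends on [4:k]
sources: [0:i]
N(rest) = Σ N(rest − s) over sources s of rest; N(one piece) = 1:
  size 1 → [5]=1  [6]=1
  size 2 → [5,6]=2
  size 3 → [4,5,6]=2
  size 4 → [2,4,5,6]=2  [3,4,5,6]=2
  size 5 → [1,2,4,5,6]=2  [2,3,4,5,6]=4
  first=0(i) contributes 6

6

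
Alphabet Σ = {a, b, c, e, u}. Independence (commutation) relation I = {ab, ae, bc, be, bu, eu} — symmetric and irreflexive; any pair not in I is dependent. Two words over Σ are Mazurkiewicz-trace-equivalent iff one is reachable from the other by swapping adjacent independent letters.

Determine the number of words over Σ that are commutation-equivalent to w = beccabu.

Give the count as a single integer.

21

#0=b has no predecessor
#1=e has no predecessor
#2=c depends on [1:e]
#3=c depends on [2:c]
#4=a depends on [3:c]
#5=b depends on [0:b]
#6=u depends on [4:a]
sources: [0:b, 1:e]
N(rest) = Σ N(rest − s) over sources s of rest; N(one piece) = 1:
  size 1 → [5]=1  [6]=1
  size 2 → [0,5]=1  [4,6]=1  [5,6]=2
  size 3 → [0,5,6]=3  [3,4,6]=1  [4,5,6]=3
  size 4 → [0,4,5,6]=6  [2,3,4,6]=1  [3,4,5,6]=4
  size 5 → [0,3,4,5,6]=10  [1,2,3,4,6]=1  [2,3,4,5,6]=5
  first=0(b) contributes 6
  first=1(e) contributes 15
|[w]| = 21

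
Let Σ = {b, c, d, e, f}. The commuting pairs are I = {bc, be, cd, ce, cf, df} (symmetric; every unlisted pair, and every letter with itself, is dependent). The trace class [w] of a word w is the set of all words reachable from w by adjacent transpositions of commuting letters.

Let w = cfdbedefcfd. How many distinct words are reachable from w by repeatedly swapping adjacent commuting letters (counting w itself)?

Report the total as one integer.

660

0(c) covers ∅
1(f) covers ∅
2(d) covers ∅
3(b) covers 1:f, 2:d
4(e) covers 1:f, 2:d
5(d) covers 3:b, 4:e
6(e) covers 5:d
7(f) covers 6:e
8(c) covers 0:c
9(f) covers 7:f
10(d) covers 6:e
floor of heap: 0:c, 1:f, 2:d
completions by unplaced set U, small U first (add the entries for U minus each lowest piece of U):
  |U|=1: {8}:1  {9}:1  {10}:1
  |U|=2: {0,8}:1  {7,9}:1  {8,9}:2  {8,10}:2  {9,10}:2
  |U|=3: {0,8,9}:3  {0,8,10}:3  {7,8,9}:3  {7,9,10}:3  {8,9,10}:6
  |U|=4: {0,7,8,9}:6  {0,8,9,10}:12  {6,7,9,10}:3  {7,8,9,10}:12
  |U|=5: {0,7,8,9,10}:30  {5,6,7,9,10}:3  {6,7,8,9,10}:15
  |U|=6: {0,6,7,8,9,10}:45  {3,5,6,7,9,10}:3  {4,5,6,7,9,10}:3  {5,6,7,8,9,10}:18
  |U|=7: {0,5,6,7,8,9,10}:63  {3,4,5,6,7,9,10}:6  {3,5,6,7,8,9,10}:21  {4,5,6,7,8,9,10}:21
  |U|=8: {0,3,5,6,7,8,9,10}:84  {0,4,5,6,7,8,9,10}:84  {1,3,4,5,6,7,9,10}:6  {2,3,4,5,6,7,9,10}:6  {3,4,5,6,7,8,9,10}:48
  |U|=9: {0,3,4,5,6,7,8,9,10}:216  {1,2,3,4,5,6,7,9,10}:12  {1,3,4,5,6,7,8,9,10}:54  {2,3,4,5,6,7,8,9,10}:54
  start at 0(c): 120
  start at 1(f): 270
  start at 2(d): 270
sum over floor = 660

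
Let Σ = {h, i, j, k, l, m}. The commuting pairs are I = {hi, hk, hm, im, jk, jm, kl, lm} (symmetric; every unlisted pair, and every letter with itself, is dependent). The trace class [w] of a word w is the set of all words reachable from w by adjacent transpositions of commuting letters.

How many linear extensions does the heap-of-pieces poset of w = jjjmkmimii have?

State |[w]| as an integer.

#0=j has no predecessor
#1=j depends on [0:j]
#2=j depends on [1:j]
#3=m has no predecessor
#4=k depends on [3:m]
#5=m depends on [4:k]
#6=i depends on [2:j, 4:k]
#7=m depends on [5:m]
#8=i depends on [6:i]
#9=i depends on [8:i]
sources: [0:j, 3:m]
N(rest) = Σ N(rest − s) over sources s of rest; N(one piece) = 1:
  size 1 → [7]=1  [9]=1
  size 2 → [5,7]=1  [7,9]=2  [8,9]=1
  size 3 → [5,7,9]=3  [6,8,9]=1  [7,8,9]=3
  size 4 → [2,6,8,9]=1  [5,7,8,9]=6  [6,7,8,9]=4
  size 5 → [1,2,6,8,9]=1  [2,6,7,8,9]=5  [5,6,7,8,9]=10
  size 6 → [0,1,2,6,8,9]=1  [1,2,6,7,8,9]=6  [2,5,6,7,8,9]=15  [4,5,6,7,8,9]=10
  size 7 → [0,1,2,6,7,8,9]=7  [1,2,5,6,7,8,9]=21  [2,4,5,6,7,8,9]=25  [3,4,5,6,7,8,9]=10
  size 8 → [0,1,2,5,6,7,8,9]=28  [1,2,4,5,6,7,8,9]=46  [2,3,4,5,6,7,8,9]=35
  first=0(j) contributes 81
  first=3(m) contributes 74
|[w]| = 155

155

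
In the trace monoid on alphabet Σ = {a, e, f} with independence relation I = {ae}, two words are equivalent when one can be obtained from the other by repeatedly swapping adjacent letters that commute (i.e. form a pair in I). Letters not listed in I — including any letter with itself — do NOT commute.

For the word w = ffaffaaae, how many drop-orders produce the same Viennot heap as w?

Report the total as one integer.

0(f) covers ∅
1(f) covers 0:f
2(a) covers 1:f
3(f) covers 2:a
4(f) covers 3:f
5(a) covers 4:f
6(a) covers 5:a
7(a) covers 6:a
8(e) covers 4:f
floor of heap: 0:f
completions by unplaced set U, small U first (add the entries for U minus each lowest piece of U):
  |U|=1: {7}:1  {8}:1
  |U|=2: {6,7}:1  {7,8}:2
  |U|=3: {5,6,7}:1  {6,7,8}:3
  |U|=4: {5,6,7,8}:4
  |U|=5: {4,5,6,7,8}:4
  |U|=6: {3,4,5,6,7,8}:4
  |U|=7: {2,3,4,5,6,7,8}:4
  start at 0(f): 4

4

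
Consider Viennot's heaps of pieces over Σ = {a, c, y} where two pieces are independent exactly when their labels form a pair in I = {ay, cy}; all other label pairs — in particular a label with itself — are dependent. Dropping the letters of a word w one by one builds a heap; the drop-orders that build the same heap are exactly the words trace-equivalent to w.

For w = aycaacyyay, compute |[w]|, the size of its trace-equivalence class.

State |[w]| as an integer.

#0=a has no predecessor
#1=y has no predecessor
#2=c depends on [0:a]
#3=a depends on [2:c]
#4=a depends on [3:a]
#5=c depends on [4:a]
#6=y depends on [1:y]
#7=y depends on [6:y]
#8=a depends on [5:c]
#9=y depends on [7:y]
sources: [0:a, 1:y]
N(rest) = Σ N(rest − s) over sources s of rest; N(one piece) = 1:
  size 1 → [8]=1  [9]=1
  size 2 → [5,8]=1  [7,9]=1  [8,9]=2
  size 3 → [4,5,8]=1  [5,8,9]=3  [6,7,9]=1  [7,8,9]=3
  size 4 → [1,6,7,9]=1  [3,4,5,8]=1  [4,5,8,9]=4  [5,7,8,9]=6  [6,7,8,9]=4
  size 5 → [1,6,7,8,9]=5  [2,3,4,5,8]=1  [3,4,5,8,9]=5  [4,5,7,8,9]=10  [5,6,7,8,9]=10
  size 6 → [0,2,3,4,5,8]=1  [1,5,6,7,8,9]=15  [2,3,4,5,8,9]=6  [3,4,5,7,8,9]=15  [4,5,6,7,8,9]=20
  size 7 → [0,2,3,4,5,8,9]=7  [1,4,5,6,7,8,9]=35  [2,3,4,5,7,8,9]=21  [3,4,5,6,7,8,9]=35
  size 8 → [0,2,3,4,5,7,8,9]=28  [1,3,4,5,6,7,8,9]=70  [2,3,4,5,6,7,8,9]=56
  first=0(a) contributes 126
  first=1(y) contributes 84
|[w]| = 210

210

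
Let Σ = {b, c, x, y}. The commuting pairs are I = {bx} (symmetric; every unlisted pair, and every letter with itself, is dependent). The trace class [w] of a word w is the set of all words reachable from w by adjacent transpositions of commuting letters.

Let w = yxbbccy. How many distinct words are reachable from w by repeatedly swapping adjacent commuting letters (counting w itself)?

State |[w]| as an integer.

3

#0=y has no predecessor
#1=x depends on [0:y]
#2=b depends on [0:y]
#3=b depends on [2:b]
#4=c depends on [1:x, 3:b]
#5=c depends on [4:c]
#6=y depends on [5:c]
sources: [0:y]
N(rest) = Σ N(rest − s) over sources s of rest; N(one piece) = 1:
  size 1 → [6]=1
  size 2 → [5,6]=1
  size 3 → [4,5,6]=1
  size 4 → [1,4,5,6]=1  [3,4,5,6]=1
  size 5 → [1,3,4,5,6]=2  [2,3,4,5,6]=1
  first=0(y) contributes 3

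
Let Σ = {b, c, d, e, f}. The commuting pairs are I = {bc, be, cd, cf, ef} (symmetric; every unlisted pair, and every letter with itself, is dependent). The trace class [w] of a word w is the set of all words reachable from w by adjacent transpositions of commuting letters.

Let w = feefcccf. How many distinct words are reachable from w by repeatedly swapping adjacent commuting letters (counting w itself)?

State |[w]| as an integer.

#0=f has no predecessor
#1=e has no predecessor
#2=e depends on [1:e]
#3=f depends on [0:f]
#4=c depends on [2:e]
#5=c depends on [4:c]
#6=c depends on [5:c]
#7=f depends on [3:f]
sources: [0:f, 1:e]
N(rest) = Σ N(rest − s) over sources s of rest; N(one piece) = 1:
  size 1 → [6]=1  [7]=1
  size 2 → [3,7]=1  [5,6]=1  [6,7]=2
  size 3 → [0,3,7]=1  [3,6,7]=3  [4,5,6]=1  [5,6,7]=3
  size 4 → [0,3,6,7]=4  [2,4,5,6]=1  [3,5,6,7]=6  [4,5,6,7]=4
  size 5 → [0,3,5,6,7]=10  [1,2,4,5,6]=1  [2,4,5,6,7]=5  [3,4,5,6,7]=10
  size 6 → [0,3,4,5,6,7]=20  [1,2,4,5,6,7]=6  [2,3,4,5,6,7]=15
  first=0(f) contributes 21
  first=1(e) contributes 35
|[w]| = 56

56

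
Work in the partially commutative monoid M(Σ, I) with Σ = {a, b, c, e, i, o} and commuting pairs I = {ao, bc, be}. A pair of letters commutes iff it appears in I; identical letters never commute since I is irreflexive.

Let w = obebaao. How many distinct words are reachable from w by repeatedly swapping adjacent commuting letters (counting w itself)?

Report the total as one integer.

#0=o has no predecessor
#1=b depends on [0:o]
#2=e depends on [0:o]
#3=b depends on [1:b]
#4=a depends on [2:e, 3:b]
#5=a depends on [4:a]
#6=o depends on [2:e, 3:b]
sources: [0:o]
N(rest) = Σ N(rest − s) over sources s of rest; N(one piece) = 1:
  size 1 → [5]=1  [6]=1
  size 2 → [4,5]=1  [5,6]=2
  size 3 → [4,5,6]=3
  size 4 → [2,4,5,6]=3  [3,4,5,6]=3
  size 5 → [1,3,4,5,6]=3  [2,3,4,5,6]=6
  first=0(o) contributes 9

9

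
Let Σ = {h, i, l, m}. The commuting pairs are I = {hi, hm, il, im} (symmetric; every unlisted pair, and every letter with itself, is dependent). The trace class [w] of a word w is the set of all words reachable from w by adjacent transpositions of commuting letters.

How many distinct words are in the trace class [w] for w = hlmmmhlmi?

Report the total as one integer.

36

#0=h has no predecessor
#1=l depends on [0:h]
#2=m depends on [1:l]
#3=m depends on [2:m]
#4=m depends on [3:m]
#5=h depends on [1:l]
#6=l depends on [4:m, 5:h]
#7=m depends on [6:l]
#8=i has no predecessor
sources: [0:h, 8:i]
N(rest) = Σ N(rest − s) over sources s of rest; N(one piece) = 1:
  size 1 → [7]=1  [8]=1
  size 2 → [6,7]=1  [7,8]=2
  size 3 → [4,6,7]=1  [5,6,7]=1  [6,7,8]=3
  size 4 → [3,4,6,7]=1  [4,5,6,7]=2  [4,6,7,8]=4  [5,6,7,8]=4
  size 5 → [2,3,4,6,7]=1  [3,4,5,6,7]=3  [3,4,6,7,8]=5  [4,5,6,7,8]=10
  size 6 → [2,3,4,5,6,7]=4  [2,3,4,6,7,8]=6  [3,4,5,6,7,8]=18
  size 7 → [1,2,3,4,5,6,7]=4  [2,3,4,5,6,7,8]=28
  first=0(h) contributes 32
  first=8(i) contributes 4
|[w]| = 36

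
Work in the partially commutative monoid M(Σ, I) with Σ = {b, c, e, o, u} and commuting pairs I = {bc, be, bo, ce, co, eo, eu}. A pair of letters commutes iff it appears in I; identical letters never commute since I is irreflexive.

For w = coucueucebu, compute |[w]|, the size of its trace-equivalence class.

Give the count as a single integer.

220

#0=c has no predecessor
#1=o has no predecessor
#2=u depends on [0:c, 1:o]
#3=c depends on [2:u]
#4=u depends on [3:c]
#5=e has no predecessor
#6=u depends on [4:u]
#7=c depends on [6:u]
#8=e depends on [5:e]
#9=b depends on [6:u]
#10=u depends on [7:c, 9:b]
sources: [0:c, 1:o, 5:e]
N(rest) = Σ N(rest − s) over sources s of rest; N(one piece) = 1:
  size 1 → [8]=1  [10]=1
  size 2 → [5,8]=1  [7,10]=1  [8,10]=2  [9,10]=1
  size 3 → [5,8,10]=3  [7,8,10]=3  [7,9,10]=2  [8,9,10]=3
  size 4 → [5,7,8,10]=6  [5,8,9,10]=6  [6,7,9,10]=2  [7,8,9,10]=8
  size 5 → [4,6,7,9,10]=2  [5,7,8,9,10]=20  [6,7,8,9,10]=10
  size 6 → [3,4,6,7,9,10]=2  [4,6,7,8,9,10]=12  [5,6,7,8,9,10]=30
  size 7 → [2,3,4,6,7,9,10]=2  [3,4,6,7,8,9,10]=14  [4,5,6,7,8,9,10]=42
  size 8 → [0,2,3,4,6,7,9,10]=2  [1,2,3,4,6,7,9,10]=2  [2,3,4,6,7,8,9,10]=16  [3,4,5,6,7,8,9,10]=56
  size 9 → [0,1,2,3,4,6,7,9,10]=4  [0,2,3,4,6,7,8,9,10]=18  [1,2,3,4,6,7,8,9,10]=18  [2,3,4,5,6,7,8,9,10]=72
  first=0(c) contributes 90
  first=1(o) contributes 90
  first=5(e) contributes 40
|[w]| = 220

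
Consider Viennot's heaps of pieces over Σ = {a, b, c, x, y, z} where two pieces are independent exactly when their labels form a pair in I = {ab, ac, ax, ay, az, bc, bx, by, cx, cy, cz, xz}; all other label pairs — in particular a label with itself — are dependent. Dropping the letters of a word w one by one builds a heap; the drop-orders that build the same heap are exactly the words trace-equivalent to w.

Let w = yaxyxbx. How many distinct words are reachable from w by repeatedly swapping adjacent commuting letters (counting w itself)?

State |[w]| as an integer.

42

#0=y has no predecessor
#1=a has no predecessor
#2=x depends on [0:y]
#3=y depends on [2:x]
#4=x depends on [3:y]
#5=b has no predecessor
#6=x depends on [4:x]
sources: [0:y, 1:a, 5:b]
N(rest) = Σ N(rest − s) over sources s of rest; N(one piece) = 1:
  size 1 → [1]=1  [5]=1  [6]=1
  size 2 → [1,5]=2  [1,6]=2  [4,6]=1  [5,6]=2
  size 3 → [1,4,6]=3  [1,5,6]=6  [3,4,6]=1  [4,5,6]=3
  size 4 → [1,3,4,6]=4  [1,4,5,6]=12  [2,3,4,6]=1  [3,4,5,6]=4
  size 5 → [0,2,3,4,6]=1  [1,2,3,4,6]=5  [1,3,4,5,6]=20  [2,3,4,5,6]=5
  first=0(y) contributes 30
  first=1(a) contributes 6
  first=5(b) contributes 6
|[w]| = 42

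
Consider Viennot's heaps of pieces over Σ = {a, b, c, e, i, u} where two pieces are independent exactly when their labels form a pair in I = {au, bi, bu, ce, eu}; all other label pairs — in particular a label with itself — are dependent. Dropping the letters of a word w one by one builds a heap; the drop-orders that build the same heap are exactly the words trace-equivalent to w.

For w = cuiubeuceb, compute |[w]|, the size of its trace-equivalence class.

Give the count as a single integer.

39

drop 0:c onto floor
drop 1:u onto {0:c}
drop 2:i onto {1:u}
drop 3:u onto {2:i}
drop 4:b onto {0:c}
drop 5:e onto {2:i, 4:b}
drop 6:u onto {3:u}
drop 7:c onto {4:b, 6:u}
drop 8:e onto {5:e}
drop 9:b onto {7:c, 8:e}
ground layer = {0:c}
drop-orders for the pieces not yet dropped (sum over which currently-grounded one goes next):
  1 to go: {9} 1
  2 to go: {7,9} 1  {8,9} 1
  3 to go: {5,8,9} 1  {6,7,9} 1  {7,8,9} 2
  4 to go: {3,6,7,9} 1  {5,7,8,9} 3  {6,7,8,9} 3
  5 to go: {3,6,7,8,9} 4  {4,5,7,8,9} 3  {5,6,7,8,9} 6
  6 to go: {3,5,6,7,8,9} 10  {4,5,6,7,8,9} 9
  7 to go: {2,3,5,6,7,8,9} 10  {3,4,5,6,7,8,9} 19
  8 to go: {1,2,3,5,6,7,8,9} 10  {2,3,4,5,6,7,8,9} 29
  if 0:c drops first: 39 orders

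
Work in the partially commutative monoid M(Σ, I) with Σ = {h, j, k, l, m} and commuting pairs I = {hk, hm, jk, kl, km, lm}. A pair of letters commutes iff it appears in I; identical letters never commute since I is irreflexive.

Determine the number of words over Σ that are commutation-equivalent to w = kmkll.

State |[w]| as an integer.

30

drop 0:k onto floor
drop 1:m onto floor
drop 2:k onto {0:k}
drop 3:l onto floor
drop 4:l onto {3:l}
ground layer = {0:k, 1:m, 3:l}
drop-orders for the pieces not yet dropped (sum over which currently-grounded one goes next):
  1 to go: {1} 1  {2} 1  {4} 1
  2 to go: {0,2} 1  {1,2} 2  {1,4} 2  {2,4} 2  {3,4} 1
  3 to go: {0,1,2} 3  {0,2,4} 3  {1,2,4} 6  {1,3,4} 3  {2,3,4} 3
  if 0:k drops first: 12 orders
  if 1:m drops first: 6 orders
  if 3:l drops first: 12 orders
heap linearizations: 30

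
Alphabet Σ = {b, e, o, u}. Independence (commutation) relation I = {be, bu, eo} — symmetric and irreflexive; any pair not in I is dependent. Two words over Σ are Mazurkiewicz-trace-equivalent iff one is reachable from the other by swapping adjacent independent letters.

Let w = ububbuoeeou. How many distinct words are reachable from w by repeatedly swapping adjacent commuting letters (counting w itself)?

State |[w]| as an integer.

#0=u has no predecessor
#1=b has no predecessor
#2=u depends on [0:u]
#3=b depends on [1:b]
#4=b depends on [3:b]
#5=u depends on [2:u]
#6=o depends on [4:b, 5:u]
#7=e depends on [5:u]
#8=e depends on [7:e]
#9=o depends on [6:o]
#10=u depends on [8:e, 9:o]
sources: [0:u, 1:b]
N(rest) = Σ N(rest − s) over sources s of rest; N(one piece) = 1:
  size 1 → [10]=1
  size 2 → [8,10]=1  [9,10]=1
  size 3 → [6,9,10]=1  [7,8,10]=1  [8,9,10]=2
  size 4 → [4,6,9,10]=1  [6,8,9,10]=3  [7,8,9,10]=3
  size 5 → [3,4,6,9,10]=1  [4,6,8,9,10]=4  [6,7,8,9,10]=6
  size 6 → [1,3,4,6,9,10]=1  [3,4,6,8,9,10]=5  [4,6,7,8,9,10]=10  [5,6,7,8,9,10]=6
  size 7 → [1,3,4,6,8,9,10]=6  [2,5,6,7,8,9,10]=6  [3,4,6,7,8,9,10]=15  [4,5,6,7,8,9,10]=16
  size 8 → [0,2,5,6,7,8,9,10]=6  [1,3,4,6,7,8,9,10]=21  [2,4,5,6,7,8,9,10]=22  [3,4,5,6,7,8,9,10]=31
  size 9 → [0,2,4,5,6,7,8,9,10]=28  [1,3,4,5,6,7,8,9,10]=52  [2,3,4,5,6,7,8,9,10]=53
  first=0(u) contributes 105
  first=1(b) contributes 81
|[w]| = 186

186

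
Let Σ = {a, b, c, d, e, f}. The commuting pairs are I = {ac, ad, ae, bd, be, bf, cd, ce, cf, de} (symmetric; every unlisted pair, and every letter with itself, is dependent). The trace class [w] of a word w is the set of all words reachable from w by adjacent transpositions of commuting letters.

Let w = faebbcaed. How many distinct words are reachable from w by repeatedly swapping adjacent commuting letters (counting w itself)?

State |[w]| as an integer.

#0=f has no predecessor
#1=a depends on [0:f]
#2=e depends on [0:f]
#3=b depends on [1:a]
#4=b depends on [3:b]
#5=c depends on [4:b]
#6=a depends on [4:b]
#7=e depends on [2:e]
#8=d depends on [0:f]
sources: [0:f]
N(rest) = Σ N(rest − s) over sources s of rest; N(one piece) = 1:
  size 1 → [5]=1  [6]=1  [7]=1  [8]=1
  size 2 → [2,7]=1  [5,6]=2  [5,7]=2  [5,8]=2  [6,7]=2  [6,8]=2  [7,8]=2
  size 3 → [2,5,7]=3  [2,6,7]=3  [2,7,8]=3  [4,5,6]=2  [5,6,7]=6  [5,6,8]=6  [5,7,8]=6  [6,7,8]=6
  size 4 → [2,5,6,7]=12  [2,5,7,8]=12  [2,6,7,8]=12  [3,4,5,6]=2  [4,5,6,7]=8  [4,5,6,8]=8  [5,6,7,8]=24
  size 5 → [1,3,4,5,6]=2  [2,4,5,6,7]=20  [2,5,6,7,8]=60  [3,4,5,6,7]=10  [3,4,5,6,8]=10  [4,5,6,7,8]=40
  size 6 → [1,3,4,5,6,7]=12  [1,3,4,5,6,8]=12  [2,3,4,5,6,7]=30  [2,4,5,6,7,8]=120  [3,4,5,6,7,8]=60
  size 7 → [1,2,3,4,5,6,7]=42  [1,3,4,5,6,7,8]=84  [2,3,4,5,6,7,8]=210
  first=0(f) contributes 336

336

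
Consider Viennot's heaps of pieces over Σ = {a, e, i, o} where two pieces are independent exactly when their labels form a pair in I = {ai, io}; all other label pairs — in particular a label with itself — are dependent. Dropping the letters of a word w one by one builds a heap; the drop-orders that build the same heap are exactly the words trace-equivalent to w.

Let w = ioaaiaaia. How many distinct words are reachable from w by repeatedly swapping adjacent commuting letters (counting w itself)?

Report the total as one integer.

piece 0:i — minimal
piece 1:o — minimal
piece 2:a rests on {1:o}
piece 3:a rests on {2:a}
piece 4:i rests on {0:i}
piece 5:a rests on {3:a}
piece 6:a rests on {5:a}
piece 7:i rests on {4:i}
piece 8:a rests on {6:a}
minimal pieces: {0:i, 1:o}
ways to finish when only these pieces remain (= sum over removing one remaining piece with nothing left below it):
  1 left: {7}→1  {8}→1
  2 left: {4,7}→1  {6,8}→1  {7,8}→2
  3 left: {0,4,7}→1  {4,7,8}→3  {5,6,8}→1  {6,7,8}→3
  4 left: {0,4,7,8}→4  {3,5,6,8}→1  {4,6,7,8}→6  {5,6,7,8}→4
  5 left: {0,4,6,7,8}→10  {2,3,5,6,8}→1  {3,5,6,7,8}→5  {4,5,6,7,8}→10
  6 left: {0,4,5,6,7,8}→20  {1,2,3,5,6,8}→1  {2,3,5,6,7,8}→6  {3,4,5,6,7,8}→15
  7 left: {0,3,4,5,6,7,8}→35  {1,2,3,5,6,7,8}→7  {2,3,4,5,6,7,8}→21
  placing 0:i first → 28 extensions
  placing 1:o first → 56 extensions
total linear extensions = 84

84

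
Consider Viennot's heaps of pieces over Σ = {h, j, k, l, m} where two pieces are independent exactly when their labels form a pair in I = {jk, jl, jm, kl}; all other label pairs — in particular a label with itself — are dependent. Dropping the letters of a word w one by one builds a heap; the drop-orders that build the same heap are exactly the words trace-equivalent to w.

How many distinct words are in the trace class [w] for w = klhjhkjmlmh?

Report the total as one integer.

10

drop 0:k onto floor
drop 1:l onto floor
drop 2:h onto {0:k, 1:l}
drop 3:j onto {2:h}
drop 4:h onto {3:j}
drop 5:k onto {4:h}
drop 6:j onto {4:h}
drop 7:m onto {5:k}
drop 8:l onto {7:m}
drop 9:m onto {8:l}
drop 10:h onto {6:j, 9:m}
ground layer = {0:k, 1:l}
drop-orders for the pieces not yet dropped (sum over which currently-grounded one goes next):
  1 to go: {10} 1
  2 to go: {6,10} 1  {9,10} 1
  3 to go: {6,9,10} 2  {8,9,10} 1
  4 to go: {6,8,9,10} 3  {7,8,9,10} 1
  5 to go: {5,7,8,9,10} 1  {6,7,8,9,10} 4
  6 to go: {5,6,7,8,9,10} 5
  7 to go: {4,5,6,7,8,9,10} 5
  8 to go: {3,4,5,6,7,8,9,10} 5
  9 to go: {2,3,4,5,6,7,8,9,10} 5
  if 0:k drops first: 5 orders
  if 1:l drops first: 5 orders
heap linearizations: 10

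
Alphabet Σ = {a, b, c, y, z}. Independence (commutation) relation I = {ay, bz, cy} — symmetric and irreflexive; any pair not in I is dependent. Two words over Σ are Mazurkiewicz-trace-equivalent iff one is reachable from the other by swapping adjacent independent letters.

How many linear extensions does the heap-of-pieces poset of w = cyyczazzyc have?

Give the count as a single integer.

12

piece 0:c — minimal
piece 1:y — minimal
piece 2:y rests on {1:y}
piece 3:c rests on {0:c}
piece 4:z rests on {2:y, 3:c}
piece 5:a rests on {4:z}
piece 6:z rests on {5:a}
piece 7:z rests on {6:z}
piece 8:y rests on {7:z}
piece 9:c rests on {7:z}
minimal pieces: {0:c, 1:y}
ways to finish when only these pieces remain (= sum over removing one remaining piece with nothing left below it):
  1 left: {8}→1  {9}→1
  2 left: {8,9}→2
  3 left: {7,8,9}→2
  4 left: {6,7,8,9}→2
  5 left: {5,6,7,8,9}→2
  6 left: {4,5,6,7,8,9}→2
  7 left: {2,4,5,6,7,8,9}→2  {3,4,5,6,7,8,9}→2
  8 left: {0,3,4,5,6,7,8,9}→2  {1,2,4,5,6,7,8,9}→2  {2,3,4,5,6,7,8,9}→4
  placing 0:c first → 6 extensions
  placing 1:y first → 6 extensions
total linear extensions = 12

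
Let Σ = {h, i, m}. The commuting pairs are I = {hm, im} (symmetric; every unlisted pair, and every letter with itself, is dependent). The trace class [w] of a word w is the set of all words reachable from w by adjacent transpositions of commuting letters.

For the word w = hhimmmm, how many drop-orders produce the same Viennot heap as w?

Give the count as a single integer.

35

drop 0:h onto floor
drop 1:h onto {0:h}
drop 2:i onto {1:h}
drop 3:m onto floor
drop 4:m onto {3:m}
drop 5:m onto {4:m}
drop 6:m onto {5:m}
ground layer = {0:h, 3:m}
drop-orders for the pieces not yet dropped (sum over which currently-grounded one goes next):
  1 to go: {2} 1  {6} 1
  2 to go: {1,2} 1  {2,6} 2  {5,6} 1
  3 to go: {0,1,2} 1  {1,2,6} 3  {2,5,6} 3  {4,5,6} 1
  4 to go: {0,1,2,6} 4  {1,2,5,6} 6  {2,4,5,6} 4  {3,4,5,6} 1
  5 to go: {0,1,2,5,6} 10  {1,2,4,5,6} 10  {2,3,4,5,6} 5
  if 0:h drops first: 15 orders
  if 3:m drops first: 20 orders
heap linearizations: 35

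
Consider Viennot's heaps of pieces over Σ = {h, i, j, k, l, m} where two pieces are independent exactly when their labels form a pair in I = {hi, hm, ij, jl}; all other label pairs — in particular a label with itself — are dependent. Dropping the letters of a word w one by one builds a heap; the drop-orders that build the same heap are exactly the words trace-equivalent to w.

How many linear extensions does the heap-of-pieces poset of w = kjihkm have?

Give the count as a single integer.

drop 0:k onto floor
drop 1:j onto {0:k}
drop 2:i onto {0:k}
drop 3:h onto {1:j}
drop 4:k onto {2:i, 3:h}
drop 5:m onto {4:k}
ground layer = {0:k}
drop-orders for the pieces not yet dropped (sum over which currently-grounded one goes next):
  1 to go: {5} 1
  2 to go: {4,5} 1
  3 to go: {2,4,5} 1  {3,4,5} 1
  4 to go: {1,3,4,5} 1  {2,3,4,5} 2
  if 0:k drops first: 3 orders

3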